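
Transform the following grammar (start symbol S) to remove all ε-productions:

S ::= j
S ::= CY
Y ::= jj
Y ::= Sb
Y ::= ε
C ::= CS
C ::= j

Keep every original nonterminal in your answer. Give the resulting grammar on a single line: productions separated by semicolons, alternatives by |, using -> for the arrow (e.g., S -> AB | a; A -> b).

Nullable set: {Y}.
S -> CY: Y nullable, giving C | CY.
Drop Y -> ε.
Unchanged (no nullable symbols): S -> j; C -> CS; C -> j; Y -> Sb; Y -> jj.

S -> C | j | CY; C -> j | CS; Y -> Sb | jj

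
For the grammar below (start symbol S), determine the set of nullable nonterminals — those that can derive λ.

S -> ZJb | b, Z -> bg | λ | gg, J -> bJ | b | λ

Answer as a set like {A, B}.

Directly nullable (have an ε-rule): {J, Z}.
Not nullable: S — each has a terminal in every rule's right-hand side or depends on a non-nullable symbol.

{J, Z}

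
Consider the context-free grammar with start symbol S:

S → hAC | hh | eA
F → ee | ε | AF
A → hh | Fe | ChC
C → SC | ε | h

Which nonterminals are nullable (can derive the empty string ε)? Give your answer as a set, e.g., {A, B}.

{C, F}

Directly nullable (have an ε-rule): {C, F}.
Not nullable: A, S — each has a terminal in every rule's right-hand side or depends on a non-nullable symbol.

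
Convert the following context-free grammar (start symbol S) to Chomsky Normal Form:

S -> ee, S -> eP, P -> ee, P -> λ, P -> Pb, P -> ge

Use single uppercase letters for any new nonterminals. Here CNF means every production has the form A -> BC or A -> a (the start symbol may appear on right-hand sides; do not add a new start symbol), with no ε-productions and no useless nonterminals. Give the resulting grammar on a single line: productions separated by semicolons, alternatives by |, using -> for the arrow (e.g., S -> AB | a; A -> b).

S -> e | BB | BP; A -> b; B -> e; C -> g; P -> b | BB | CB | PA

Nullable: {P}; after ε-elimination: S -> e | eP | ee; P -> b | Pb | ee | ge.
No unit productions to eliminate.
TERM: introduce A -> b, B -> e, C -> g and substitute in every rule of length ≥2.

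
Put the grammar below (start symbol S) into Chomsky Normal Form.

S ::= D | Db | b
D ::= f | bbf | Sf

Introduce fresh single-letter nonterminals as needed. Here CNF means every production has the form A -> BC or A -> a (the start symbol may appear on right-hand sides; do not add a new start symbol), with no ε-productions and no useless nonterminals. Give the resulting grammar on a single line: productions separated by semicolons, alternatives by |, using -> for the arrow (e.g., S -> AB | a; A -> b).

No ε-productions.
After unit-elimination: S -> b | f | Db | Sf | bbf; D -> f | Sf | bbf.
TERM: introduce B -> b, A -> f and substitute in every rule of length ≥2.
BIN: D -> BBA becomes D -> BC, C -> BA; S -> BBA becomes S -> BE, E -> BA.

S -> b | f | BE | DB | SA; A -> f; B -> b; C -> BA; D -> f | BC | SA; E -> BA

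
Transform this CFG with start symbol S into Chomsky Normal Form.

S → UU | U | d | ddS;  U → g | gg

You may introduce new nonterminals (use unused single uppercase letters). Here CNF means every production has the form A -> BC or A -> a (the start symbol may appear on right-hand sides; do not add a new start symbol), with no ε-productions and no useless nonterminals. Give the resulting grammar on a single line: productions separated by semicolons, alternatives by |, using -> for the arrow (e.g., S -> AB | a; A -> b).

No ε-productions.
After unit-elimination: S -> d | g | UU | gg | ddS; U -> g | gg.
TERM: introduce A -> d, B -> g and substitute in every rule of length ≥2.
BIN: S -> AAS becomes S -> AC, C -> AS.

S -> d | g | AC | BB | UU; A -> d; B -> g; C -> AS; U -> g | BB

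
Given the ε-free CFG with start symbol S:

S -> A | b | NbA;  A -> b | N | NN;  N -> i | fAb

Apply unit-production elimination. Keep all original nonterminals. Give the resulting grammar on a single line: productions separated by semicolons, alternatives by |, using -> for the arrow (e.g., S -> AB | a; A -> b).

Unit productions: A->N, S->A.
Unit pairs (A ⇒* B via units): (A,N), (S,A), (S,N).
S: inherits non-unit rules of {A, N, S} → NN | NbA | b | fAb | i.
A: inherits non-unit rules of {A, N} → NN | b | fAb | i.
N: inherits non-unit rules of {N} → fAb | i.

S -> b | i | NN | NbA | fAb; A -> b | i | NN | fAb; N -> i | fAb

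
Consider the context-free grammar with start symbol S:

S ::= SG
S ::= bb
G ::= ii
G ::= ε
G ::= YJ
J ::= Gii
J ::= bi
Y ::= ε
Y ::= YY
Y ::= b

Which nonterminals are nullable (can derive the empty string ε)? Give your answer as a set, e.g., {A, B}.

{G, Y}

Directly nullable (have an ε-rule): {G, Y}.
Not nullable: J, S — each has a terminal in every rule's right-hand side or depends on a non-nullable symbol.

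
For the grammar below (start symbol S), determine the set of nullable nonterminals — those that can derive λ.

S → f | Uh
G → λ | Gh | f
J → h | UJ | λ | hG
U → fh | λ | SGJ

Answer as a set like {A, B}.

{G, J, U}

Directly nullable (have an ε-rule): {G, J, U}.
Not nullable: S — each has a terminal in every rule's right-hand side or depends on a non-nullable symbol.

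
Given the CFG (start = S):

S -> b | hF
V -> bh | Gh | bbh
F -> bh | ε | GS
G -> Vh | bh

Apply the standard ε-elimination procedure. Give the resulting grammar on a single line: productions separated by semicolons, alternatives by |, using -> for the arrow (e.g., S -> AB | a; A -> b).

S -> b | h | hF; F -> GS | bh; G -> Vh | bh; V -> Gh | bh | bbh

Nullable set: {F}.
S -> hF: F nullable, giving h | hF.
Drop F -> ε.
Unchanged (no nullable symbols): S -> b; F -> GS; F -> bh; G -> Vh; G -> bh; V -> Gh; V -> bbh; V -> bh.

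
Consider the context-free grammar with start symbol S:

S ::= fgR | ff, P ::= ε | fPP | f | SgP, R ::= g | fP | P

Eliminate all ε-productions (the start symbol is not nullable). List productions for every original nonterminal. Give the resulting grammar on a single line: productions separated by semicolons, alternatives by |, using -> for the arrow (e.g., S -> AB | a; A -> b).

S -> ff | fg | fgR; P -> f | Sg | fP | SgP | fPP; R -> P | f | g | fP

Nullable set: {P, R}.
S -> fgR: R nullable, giving fg | fgR.
Drop P -> ε.
P -> SgP: P nullable, giving Sg | SgP.
P -> fPP: P, P nullable, giving f | fP | fPP.
R -> P: P nullable, giving P.
R -> fP: P nullable, giving f | fP.
Unchanged (no nullable symbols): S -> ff; P -> f; R -> g.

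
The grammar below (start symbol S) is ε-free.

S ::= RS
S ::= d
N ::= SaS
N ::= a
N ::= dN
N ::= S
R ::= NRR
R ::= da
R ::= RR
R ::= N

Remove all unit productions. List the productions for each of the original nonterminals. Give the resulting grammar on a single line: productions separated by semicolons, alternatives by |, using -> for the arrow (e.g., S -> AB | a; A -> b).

S -> d | RS; N -> a | d | RS | dN | SaS; R -> a | d | RR | RS | dN | da | NRR | SaS

Unit productions: N->S, R->N.
Unit pairs (A ⇒* B via units): (N,S), (R,N), (R,S).
S: inherits non-unit rules of {S} → RS | d.
N: inherits non-unit rules of {N, S} → RS | SaS | a | d | dN.
R: inherits non-unit rules of {N, R, S} → NRR | RR | RS | SaS | a | d | dN | da.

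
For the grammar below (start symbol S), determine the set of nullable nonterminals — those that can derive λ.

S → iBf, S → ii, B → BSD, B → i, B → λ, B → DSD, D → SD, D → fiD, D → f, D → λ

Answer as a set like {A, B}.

{B, D}

Directly nullable (have an ε-rule): {B, D}.
Not nullable: S — each has a terminal in every rule's right-hand side or depends on a non-nullable symbol.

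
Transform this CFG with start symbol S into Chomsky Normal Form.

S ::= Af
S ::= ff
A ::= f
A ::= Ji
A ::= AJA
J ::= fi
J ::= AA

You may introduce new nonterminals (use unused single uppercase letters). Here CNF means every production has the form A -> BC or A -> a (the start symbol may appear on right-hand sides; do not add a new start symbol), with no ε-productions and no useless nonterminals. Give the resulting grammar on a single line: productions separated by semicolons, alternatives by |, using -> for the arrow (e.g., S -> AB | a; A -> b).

S -> AC | CC; A -> f | AD | JB; B -> i; C -> f; D -> JA; J -> AA | CB

No ε-productions.
No unit productions to eliminate.
TERM: introduce C -> f, B -> i and substitute in every rule of length ≥2.
BIN: A -> AJA becomes A -> AD, D -> JA.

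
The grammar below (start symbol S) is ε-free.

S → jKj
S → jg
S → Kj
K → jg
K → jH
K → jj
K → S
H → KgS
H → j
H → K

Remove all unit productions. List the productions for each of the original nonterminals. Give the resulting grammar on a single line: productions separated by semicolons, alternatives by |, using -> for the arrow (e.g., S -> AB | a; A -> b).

Unit productions: H->K, K->S.
Unit pairs (A ⇒* B via units): (H,K), (H,S), (K,S).
S: inherits non-unit rules of {S} → Kj | jKj | jg.
H: inherits non-unit rules of {H, K, S} → KgS | Kj | j | jH | jKj | jg | jj.
K: inherits non-unit rules of {K, S} → Kj | jH | jKj | jg | jj.

S -> Kj | jg | jKj; H -> j | Kj | jH | jg | jj | KgS | jKj; K -> Kj | jH | jg | jj | jKj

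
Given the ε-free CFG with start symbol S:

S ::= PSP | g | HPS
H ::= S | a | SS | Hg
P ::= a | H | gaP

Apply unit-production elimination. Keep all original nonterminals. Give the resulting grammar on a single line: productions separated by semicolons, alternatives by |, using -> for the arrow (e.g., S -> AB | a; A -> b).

S -> g | HPS | PSP; H -> a | g | Hg | SS | HPS | PSP; P -> a | g | Hg | SS | HPS | PSP | gaP

Unit productions: H->S, P->H.
Unit pairs (A ⇒* B via units): (H,S), (P,H), (P,S).
S: inherits non-unit rules of {S} → HPS | PSP | g.
H: inherits non-unit rules of {H, S} → HPS | Hg | PSP | SS | a | g.
P: inherits non-unit rules of {H, P, S} → HPS | Hg | PSP | SS | a | g | gaP.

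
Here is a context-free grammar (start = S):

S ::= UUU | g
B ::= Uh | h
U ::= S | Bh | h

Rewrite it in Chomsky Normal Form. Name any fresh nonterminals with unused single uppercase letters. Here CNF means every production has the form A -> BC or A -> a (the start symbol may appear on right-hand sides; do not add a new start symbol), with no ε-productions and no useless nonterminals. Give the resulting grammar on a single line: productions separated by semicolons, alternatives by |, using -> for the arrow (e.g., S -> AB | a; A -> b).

No ε-productions.
After unit-elimination: S -> g | UUU; B -> h | Uh; U -> g | h | Bh | UUU.
TERM: introduce A -> h and substitute in every rule of length ≥2.
BIN: S -> UUU becomes S -> UC, C -> UU; U -> UUU becomes U -> UD, D -> UU.

S -> g | UC; A -> h; B -> h | UA; C -> UU; D -> UU; U -> g | h | BA | UD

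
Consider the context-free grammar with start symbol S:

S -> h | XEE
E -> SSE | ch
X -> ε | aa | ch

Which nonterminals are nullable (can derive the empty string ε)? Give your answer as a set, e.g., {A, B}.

{X}

Directly nullable (have an ε-rule): {X}.
Not nullable: E, S — each has a terminal in every rule's right-hand side or depends on a non-nullable symbol.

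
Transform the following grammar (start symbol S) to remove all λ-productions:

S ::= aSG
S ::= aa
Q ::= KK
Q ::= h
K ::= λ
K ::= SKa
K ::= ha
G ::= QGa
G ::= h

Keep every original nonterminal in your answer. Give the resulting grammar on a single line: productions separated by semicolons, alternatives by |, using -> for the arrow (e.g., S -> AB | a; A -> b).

Nullable set: {K, Q}.
G -> QGa: Q nullable, giving Ga | QGa.
Drop K -> λ.
K -> SKa: K nullable, giving SKa | Sa.
Q -> KK: K, K nullable, giving K | KK.
Unchanged (no nullable symbols): S -> aSG; S -> aa; G -> h; K -> ha; Q -> h.

S -> aa | aSG; G -> h | Ga | QGa; K -> Sa | ha | SKa; Q -> K | h | KK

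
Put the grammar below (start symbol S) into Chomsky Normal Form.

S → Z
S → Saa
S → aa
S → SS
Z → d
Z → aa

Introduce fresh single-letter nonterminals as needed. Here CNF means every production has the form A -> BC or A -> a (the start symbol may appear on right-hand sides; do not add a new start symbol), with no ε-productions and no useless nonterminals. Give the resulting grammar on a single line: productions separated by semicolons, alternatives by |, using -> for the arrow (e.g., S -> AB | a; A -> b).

S -> d | AA | SB | SS; A -> a; B -> AA

No ε-productions.
After unit-elimination: S -> d | SS | aa | Saa; Z -> d | aa.
TERM: introduce A -> a and substitute in every rule of length ≥2.
BIN: S -> SAA becomes S -> SB, B -> AA.
Drop unreachable/unproductive: Z.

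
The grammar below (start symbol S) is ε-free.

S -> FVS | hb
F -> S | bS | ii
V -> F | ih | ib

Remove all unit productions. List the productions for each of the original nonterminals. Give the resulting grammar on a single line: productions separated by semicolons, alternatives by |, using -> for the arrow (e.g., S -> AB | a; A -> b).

Unit productions: F->S, V->F.
Unit pairs (A ⇒* B via units): (F,S), (V,F), (V,S).
S: inherits non-unit rules of {S} → FVS | hb.
F: inherits non-unit rules of {F, S} → FVS | bS | hb | ii.
V: inherits non-unit rules of {F, S, V} → FVS | bS | hb | ib | ih | ii.

S -> hb | FVS; F -> bS | hb | ii | FVS; V -> bS | hb | ib | ih | ii | FVS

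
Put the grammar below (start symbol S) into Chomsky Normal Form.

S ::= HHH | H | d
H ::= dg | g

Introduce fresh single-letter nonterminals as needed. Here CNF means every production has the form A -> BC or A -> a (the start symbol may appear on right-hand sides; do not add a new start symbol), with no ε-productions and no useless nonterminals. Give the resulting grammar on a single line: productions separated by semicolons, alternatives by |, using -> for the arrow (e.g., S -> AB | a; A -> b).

S -> d | g | AB | HC; A -> d; B -> g; C -> HH; H -> g | AB

No ε-productions.
After unit-elimination: S -> d | g | dg | HHH; H -> g | dg.
TERM: introduce A -> d, B -> g and substitute in every rule of length ≥2.
BIN: S -> HHH becomes S -> HC, C -> HH.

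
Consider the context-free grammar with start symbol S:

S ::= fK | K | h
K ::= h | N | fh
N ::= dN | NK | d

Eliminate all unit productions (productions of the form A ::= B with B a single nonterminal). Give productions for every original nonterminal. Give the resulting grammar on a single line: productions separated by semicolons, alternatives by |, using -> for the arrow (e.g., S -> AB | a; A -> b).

S -> d | h | NK | dN | fK | fh; K -> d | h | NK | dN | fh; N -> d | NK | dN

Unit productions: K->N, S->K.
Unit pairs (A ⇒* B via units): (K,N), (S,K), (S,N).
S: inherits non-unit rules of {K, N, S} → NK | d | dN | fK | fh | h.
K: inherits non-unit rules of {K, N} → NK | d | dN | fh | h.
N: inherits non-unit rules of {N} → NK | d | dN.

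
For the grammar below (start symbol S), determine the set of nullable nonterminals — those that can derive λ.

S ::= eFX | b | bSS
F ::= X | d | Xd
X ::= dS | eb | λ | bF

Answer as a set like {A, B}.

{F, X}

Directly nullable (have an ε-rule): {X}.
F is nullable via F -> X (every symbol on the right is already known nullable).
Not nullable: S — each has a terminal in every rule's right-hand side or depends on a non-nullable symbol.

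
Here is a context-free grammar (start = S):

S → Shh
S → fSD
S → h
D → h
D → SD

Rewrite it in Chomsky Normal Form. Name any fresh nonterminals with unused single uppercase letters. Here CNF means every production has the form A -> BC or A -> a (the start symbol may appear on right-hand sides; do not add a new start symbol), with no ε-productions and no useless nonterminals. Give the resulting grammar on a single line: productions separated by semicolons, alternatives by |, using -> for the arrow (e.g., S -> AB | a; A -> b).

S -> h | BC | SE; A -> h; B -> f; C -> SD; D -> h | SD; E -> AA

No ε-productions.
No unit productions to eliminate.
TERM: introduce B -> f, A -> h and substitute in every rule of length ≥2.
BIN: S -> BSD becomes S -> BC, C -> SD; S -> SAA becomes S -> SE, E -> AA.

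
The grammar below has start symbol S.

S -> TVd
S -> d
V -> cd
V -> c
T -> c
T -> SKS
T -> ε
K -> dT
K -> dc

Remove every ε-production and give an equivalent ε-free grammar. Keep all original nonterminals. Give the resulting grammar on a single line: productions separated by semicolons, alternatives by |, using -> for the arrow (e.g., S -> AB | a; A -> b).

Nullable set: {T}.
S -> TVd: T nullable, giving TVd | Vd.
K -> dT: T nullable, giving d | dT.
Drop T -> ε.
Unchanged (no nullable symbols): S -> d; K -> dc; T -> SKS; T -> c; V -> c; V -> cd.

S -> d | Vd | TVd; K -> d | dT | dc; T -> c | SKS; V -> c | cd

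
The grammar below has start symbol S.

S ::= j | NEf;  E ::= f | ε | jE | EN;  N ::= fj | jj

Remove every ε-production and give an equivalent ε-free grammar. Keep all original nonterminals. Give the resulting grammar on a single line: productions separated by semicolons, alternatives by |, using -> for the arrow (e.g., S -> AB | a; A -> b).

S -> j | Nf | NEf; E -> N | f | j | EN | jE; N -> fj | jj

Nullable set: {E}.
S -> NEf: E nullable, giving NEf | Nf.
Drop E -> ε.
E -> EN: E nullable, giving EN | N.
E -> jE: E nullable, giving j | jE.
Unchanged (no nullable symbols): S -> j; E -> f; N -> fj; N -> jj.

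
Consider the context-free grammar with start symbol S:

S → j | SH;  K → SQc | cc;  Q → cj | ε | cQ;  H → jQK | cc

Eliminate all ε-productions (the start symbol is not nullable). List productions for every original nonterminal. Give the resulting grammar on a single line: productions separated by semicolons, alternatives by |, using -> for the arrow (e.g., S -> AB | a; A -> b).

Nullable set: {Q}.
H -> jQK: Q nullable, giving jK | jQK.
K -> SQc: Q nullable, giving SQc | Sc.
Drop Q -> ε.
Q -> cQ: Q nullable, giving c | cQ.
Unchanged (no nullable symbols): S -> SH; S -> j; H -> cc; K -> cc; Q -> cj.

S -> j | SH; H -> cc | jK | jQK; K -> Sc | cc | SQc; Q -> c | cQ | cj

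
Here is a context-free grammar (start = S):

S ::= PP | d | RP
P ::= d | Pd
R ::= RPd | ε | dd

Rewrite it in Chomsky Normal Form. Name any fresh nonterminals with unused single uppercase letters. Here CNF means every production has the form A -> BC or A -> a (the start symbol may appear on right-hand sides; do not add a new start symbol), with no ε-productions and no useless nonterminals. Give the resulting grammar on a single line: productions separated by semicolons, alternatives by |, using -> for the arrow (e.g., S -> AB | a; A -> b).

S -> d | PA | PP | RP; A -> d; B -> PA; P -> d | PA; R -> AA | PA | RB

Nullable: {R}; after ε-elimination: S -> P | d | PP | RP; P -> d | Pd; R -> Pd | dd | RPd.
After unit-elimination: S -> d | PP | Pd | RP; P -> d | Pd; R -> Pd | dd | RPd.
TERM: introduce A -> d and substitute in every rule of length ≥2.
BIN: R -> RPA becomes R -> RB, B -> PA.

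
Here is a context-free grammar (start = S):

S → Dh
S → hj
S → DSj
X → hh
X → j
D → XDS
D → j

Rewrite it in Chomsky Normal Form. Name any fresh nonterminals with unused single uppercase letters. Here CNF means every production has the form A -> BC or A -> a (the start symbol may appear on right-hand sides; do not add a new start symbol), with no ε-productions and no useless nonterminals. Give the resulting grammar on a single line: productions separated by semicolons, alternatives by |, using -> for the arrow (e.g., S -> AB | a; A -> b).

S -> BA | DB | DE; A -> j; B -> h; C -> DS; D -> j | XC; E -> SA; X -> j | BB

No ε-productions.
No unit productions to eliminate.
TERM: introduce B -> h, A -> j and substitute in every rule of length ≥2.
BIN: D -> XDS becomes D -> XC, C -> DS; S -> DSA becomes S -> DE, E -> SA.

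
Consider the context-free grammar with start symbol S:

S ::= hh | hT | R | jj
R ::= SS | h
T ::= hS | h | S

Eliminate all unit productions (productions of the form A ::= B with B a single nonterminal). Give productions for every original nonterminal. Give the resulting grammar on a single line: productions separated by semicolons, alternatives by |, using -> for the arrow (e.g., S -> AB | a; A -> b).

S -> h | SS | hT | hh | jj; R -> h | SS; T -> h | SS | hS | hT | hh | jj

Unit productions: S->R, T->S.
Unit pairs (A ⇒* B via units): (S,R), (T,R), (T,S).
S: inherits non-unit rules of {R, S} → SS | h | hT | hh | jj.
R: inherits non-unit rules of {R} → SS | h.
T: inherits non-unit rules of {R, S, T} → SS | h | hS | hT | hh | jj.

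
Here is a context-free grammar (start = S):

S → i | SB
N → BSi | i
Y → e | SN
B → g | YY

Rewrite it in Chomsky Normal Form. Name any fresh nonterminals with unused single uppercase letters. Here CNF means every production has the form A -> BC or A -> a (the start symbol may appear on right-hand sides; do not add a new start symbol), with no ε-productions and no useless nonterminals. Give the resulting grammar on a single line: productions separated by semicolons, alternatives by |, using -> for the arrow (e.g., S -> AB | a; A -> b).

S -> i | SB; A -> i; B -> g | YY; C -> SA; N -> i | BC; Y -> e | SN

No ε-productions.
No unit productions to eliminate.
TERM: introduce A -> i and substitute in every rule of length ≥2.
BIN: N -> BSA becomes N -> BC, C -> SA.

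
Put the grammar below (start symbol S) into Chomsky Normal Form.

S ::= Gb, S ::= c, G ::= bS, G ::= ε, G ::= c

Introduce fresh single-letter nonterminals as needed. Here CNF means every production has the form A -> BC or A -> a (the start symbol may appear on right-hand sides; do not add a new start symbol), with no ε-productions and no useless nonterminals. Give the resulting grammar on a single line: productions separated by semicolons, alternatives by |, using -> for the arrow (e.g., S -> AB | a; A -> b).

S -> b | c | GA; A -> b; G -> c | AS

Nullable: {G}; after ε-elimination: S -> b | c | Gb; G -> c | bS.
No unit productions to eliminate.
TERM: introduce A -> b and substitute in every rule of length ≥2.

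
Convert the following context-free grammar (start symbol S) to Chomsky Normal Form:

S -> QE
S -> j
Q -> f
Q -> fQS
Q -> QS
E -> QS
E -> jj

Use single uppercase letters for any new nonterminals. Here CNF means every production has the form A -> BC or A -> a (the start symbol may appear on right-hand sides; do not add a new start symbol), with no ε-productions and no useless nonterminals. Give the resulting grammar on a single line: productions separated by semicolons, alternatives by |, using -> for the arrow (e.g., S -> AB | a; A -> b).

No ε-productions.
No unit productions to eliminate.
TERM: introduce B -> f, A -> j and substitute in every rule of length ≥2.
BIN: Q -> BQS becomes Q -> BC, C -> QS.

S -> j | QE; A -> j; B -> f; C -> QS; E -> AA | QS; Q -> f | BC | QS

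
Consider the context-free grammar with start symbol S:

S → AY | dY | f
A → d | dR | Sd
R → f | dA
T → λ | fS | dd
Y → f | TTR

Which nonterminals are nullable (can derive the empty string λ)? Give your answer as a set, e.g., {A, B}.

{T}

Directly nullable (have an ε-rule): {T}.
Not nullable: A, R, S, Y — each has a terminal in every rule's right-hand side or depends on a non-nullable symbol.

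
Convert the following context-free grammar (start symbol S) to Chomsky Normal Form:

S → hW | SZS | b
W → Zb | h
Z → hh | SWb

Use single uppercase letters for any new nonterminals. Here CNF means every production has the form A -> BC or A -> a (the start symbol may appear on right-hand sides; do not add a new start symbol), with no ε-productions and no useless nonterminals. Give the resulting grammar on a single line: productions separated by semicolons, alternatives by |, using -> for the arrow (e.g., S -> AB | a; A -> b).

No ε-productions.
No unit productions to eliminate.
TERM: introduce B -> b, A -> h and substitute in every rule of length ≥2.
BIN: S -> SZS becomes S -> SC, C -> ZS; Z -> SWB becomes Z -> SD, D -> WB.

S -> b | AW | SC; A -> h; B -> b; C -> ZS; D -> WB; W -> h | ZB; Z -> AA | SD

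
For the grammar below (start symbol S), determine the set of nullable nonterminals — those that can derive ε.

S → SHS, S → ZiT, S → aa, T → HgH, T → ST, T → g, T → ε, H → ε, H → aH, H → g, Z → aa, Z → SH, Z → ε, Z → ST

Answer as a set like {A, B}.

Directly nullable (have an ε-rule): {H, T, Z}.
Not nullable: S — each has a terminal in every rule's right-hand side or depends on a non-nullable symbol.

{H, T, Z}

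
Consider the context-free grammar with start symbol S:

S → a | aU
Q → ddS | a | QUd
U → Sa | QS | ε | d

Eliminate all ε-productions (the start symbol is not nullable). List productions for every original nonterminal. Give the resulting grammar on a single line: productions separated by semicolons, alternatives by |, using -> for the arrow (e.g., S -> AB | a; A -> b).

S -> a | aU; Q -> a | Qd | QUd | ddS; U -> d | QS | Sa

Nullable set: {U}.
S -> aU: U nullable, giving a | aU.
Q -> QUd: U nullable, giving QUd | Qd.
Drop U -> ε.
Unchanged (no nullable symbols): S -> a; Q -> a; Q -> ddS; U -> QS; U -> Sa; U -> d.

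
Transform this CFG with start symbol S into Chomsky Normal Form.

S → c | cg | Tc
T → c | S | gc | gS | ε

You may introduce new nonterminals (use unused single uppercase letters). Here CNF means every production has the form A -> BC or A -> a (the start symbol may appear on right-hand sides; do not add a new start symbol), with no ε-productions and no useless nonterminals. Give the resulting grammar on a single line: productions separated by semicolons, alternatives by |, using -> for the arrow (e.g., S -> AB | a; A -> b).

Nullable: {T}; after ε-elimination: S -> c | Tc | cg; T -> S | c | gS | gc.
After unit-elimination: S -> c | Tc | cg; T -> c | Tc | cg | gS | gc.
TERM: introduce A -> c, B -> g and substitute in every rule of length ≥2.

S -> c | AB | TA; A -> c; B -> g; T -> c | AB | BA | BS | TA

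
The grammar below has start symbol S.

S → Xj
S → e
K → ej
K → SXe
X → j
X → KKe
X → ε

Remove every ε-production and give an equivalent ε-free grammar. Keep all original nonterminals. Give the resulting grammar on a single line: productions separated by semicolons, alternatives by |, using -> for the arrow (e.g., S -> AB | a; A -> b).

Nullable set: {X}.
S -> Xj: X nullable, giving Xj | j.
K -> SXe: X nullable, giving SXe | Se.
Drop X -> ε.
Unchanged (no nullable symbols): S -> e; K -> ej; X -> KKe; X -> j.

S -> e | j | Xj; K -> Se | ej | SXe; X -> j | KKe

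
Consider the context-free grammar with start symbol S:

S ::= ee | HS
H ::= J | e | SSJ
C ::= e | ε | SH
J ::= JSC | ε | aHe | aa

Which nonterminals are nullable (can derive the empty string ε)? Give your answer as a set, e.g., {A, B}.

{C, H, J}

Directly nullable (have an ε-rule): {C, J}.
H is nullable via H -> J (every symbol on the right is already known nullable).
Not nullable: S — each has a terminal in every rule's right-hand side or depends on a non-nullable symbol.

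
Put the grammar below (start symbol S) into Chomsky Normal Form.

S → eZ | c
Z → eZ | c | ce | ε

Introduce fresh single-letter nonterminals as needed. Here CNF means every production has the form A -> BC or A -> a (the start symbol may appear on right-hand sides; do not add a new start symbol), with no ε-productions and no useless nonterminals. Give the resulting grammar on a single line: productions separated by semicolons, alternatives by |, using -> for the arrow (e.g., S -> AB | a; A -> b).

S -> c | e | AZ; A -> e; B -> c; Z -> c | e | AZ | BA

Nullable: {Z}; after ε-elimination: S -> c | e | eZ; Z -> c | e | ce | eZ.
No unit productions to eliminate.
TERM: introduce B -> c, A -> e and substitute in every rule of length ≥2.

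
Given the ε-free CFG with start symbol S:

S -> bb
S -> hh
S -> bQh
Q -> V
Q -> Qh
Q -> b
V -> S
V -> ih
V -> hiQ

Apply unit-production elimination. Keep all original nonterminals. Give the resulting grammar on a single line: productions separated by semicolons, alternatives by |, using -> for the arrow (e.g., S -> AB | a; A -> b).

S -> bb | hh | bQh; Q -> b | Qh | bb | hh | ih | bQh | hiQ; V -> bb | hh | ih | bQh | hiQ

Unit productions: Q->V, V->S.
Unit pairs (A ⇒* B via units): (Q,S), (Q,V), (V,S).
S: inherits non-unit rules of {S} → bQh | bb | hh.
Q: inherits non-unit rules of {Q, S, V} → Qh | b | bQh | bb | hh | hiQ | ih.
V: inherits non-unit rules of {S, V} → bQh | bb | hh | hiQ | ih.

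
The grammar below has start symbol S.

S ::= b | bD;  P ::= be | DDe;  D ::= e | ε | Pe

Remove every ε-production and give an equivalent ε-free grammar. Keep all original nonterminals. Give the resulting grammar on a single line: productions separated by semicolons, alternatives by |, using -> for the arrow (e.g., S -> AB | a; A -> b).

Nullable set: {D}.
S -> bD: D nullable, giving b | bD.
Drop D -> ε.
P -> DDe: D, D nullable, giving DDe | De | e.
Unchanged (no nullable symbols): S -> b; D -> Pe; D -> e; P -> be.

S -> b | bD; D -> e | Pe; P -> e | De | be | DDe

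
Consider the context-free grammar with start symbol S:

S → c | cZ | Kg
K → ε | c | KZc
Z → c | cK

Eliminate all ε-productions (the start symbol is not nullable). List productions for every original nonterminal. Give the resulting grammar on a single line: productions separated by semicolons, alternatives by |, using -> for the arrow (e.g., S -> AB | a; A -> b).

S -> c | g | Kg | cZ; K -> c | Zc | KZc; Z -> c | cK

Nullable set: {K}.
S -> Kg: K nullable, giving Kg | g.
Drop K -> ε.
K -> KZc: K nullable, giving KZc | Zc.
Z -> cK: K nullable, giving c | cK.
Unchanged (no nullable symbols): S -> c; S -> cZ; K -> c; Z -> c.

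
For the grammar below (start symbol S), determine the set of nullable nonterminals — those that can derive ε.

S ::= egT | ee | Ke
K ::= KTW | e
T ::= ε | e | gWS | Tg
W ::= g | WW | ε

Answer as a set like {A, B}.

Directly nullable (have an ε-rule): {T, W}.
Not nullable: K, S — each has a terminal in every rule's right-hand side or depends on a non-nullable symbol.

{T, W}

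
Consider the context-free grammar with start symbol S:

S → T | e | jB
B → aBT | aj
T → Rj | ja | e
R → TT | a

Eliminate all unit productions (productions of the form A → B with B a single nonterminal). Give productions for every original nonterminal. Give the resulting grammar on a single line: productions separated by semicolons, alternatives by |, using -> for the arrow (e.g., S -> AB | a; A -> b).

Unit productions: S->T.
Unit pairs (A ⇒* B via units): (S,T).
S: inherits non-unit rules of {S, T} → Rj | e | jB | ja.
B: inherits non-unit rules of {B} → aBT | aj.
R: inherits non-unit rules of {R} → TT | a.
T: inherits non-unit rules of {T} → Rj | e | ja.

S -> e | Rj | jB | ja; B -> aj | aBT; R -> a | TT; T -> e | Rj | ja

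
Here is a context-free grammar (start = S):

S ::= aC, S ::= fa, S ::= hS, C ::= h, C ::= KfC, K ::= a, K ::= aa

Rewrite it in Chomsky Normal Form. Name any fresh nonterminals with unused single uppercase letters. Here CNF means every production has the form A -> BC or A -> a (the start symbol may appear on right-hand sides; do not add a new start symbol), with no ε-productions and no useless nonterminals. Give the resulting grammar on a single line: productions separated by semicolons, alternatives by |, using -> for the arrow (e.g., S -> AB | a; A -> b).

S -> AB | BC | DS; A -> f; B -> a; C -> h | KE; D -> h; E -> AC; K -> a | BB

No ε-productions.
No unit productions to eliminate.
TERM: introduce B -> a, A -> f, D -> h and substitute in every rule of length ≥2.
BIN: C -> KAC becomes C -> KE, E -> AC.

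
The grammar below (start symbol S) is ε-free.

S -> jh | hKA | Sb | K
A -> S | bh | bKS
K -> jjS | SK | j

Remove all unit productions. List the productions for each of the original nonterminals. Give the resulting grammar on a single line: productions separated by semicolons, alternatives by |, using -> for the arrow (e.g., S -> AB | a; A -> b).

Unit productions: A->S, S->K.
Unit pairs (A ⇒* B via units): (A,K), (A,S), (S,K).
S: inherits non-unit rules of {K, S} → SK | Sb | hKA | j | jh | jjS.
A: inherits non-unit rules of {A, K, S} → SK | Sb | bKS | bh | hKA | j | jh | jjS.
K: inherits non-unit rules of {K} → SK | j | jjS.

S -> j | SK | Sb | jh | hKA | jjS; A -> j | SK | Sb | bh | jh | bKS | hKA | jjS; K -> j | SK | jjS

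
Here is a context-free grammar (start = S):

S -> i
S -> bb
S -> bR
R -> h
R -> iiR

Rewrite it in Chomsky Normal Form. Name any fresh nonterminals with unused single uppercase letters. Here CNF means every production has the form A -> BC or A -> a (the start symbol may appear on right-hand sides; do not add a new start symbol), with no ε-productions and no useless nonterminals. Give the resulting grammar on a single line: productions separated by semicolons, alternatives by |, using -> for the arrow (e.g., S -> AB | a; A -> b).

No ε-productions.
No unit productions to eliminate.
TERM: introduce B -> b, A -> i and substitute in every rule of length ≥2.
BIN: R -> AAR becomes R -> AC, C -> AR.

S -> i | BB | BR; A -> i; B -> b; C -> AR; R -> h | AC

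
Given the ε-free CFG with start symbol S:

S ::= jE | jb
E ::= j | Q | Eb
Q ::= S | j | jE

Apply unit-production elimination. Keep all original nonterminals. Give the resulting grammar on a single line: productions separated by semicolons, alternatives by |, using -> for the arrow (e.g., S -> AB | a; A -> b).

Unit productions: E->Q, Q->S.
Unit pairs (A ⇒* B via units): (E,Q), (E,S), (Q,S).
S: inherits non-unit rules of {S} → jE | jb.
E: inherits non-unit rules of {E, Q, S} → Eb | j | jE | jb.
Q: inherits non-unit rules of {Q, S} → j | jE | jb.

S -> jE | jb; E -> j | Eb | jE | jb; Q -> j | jE | jb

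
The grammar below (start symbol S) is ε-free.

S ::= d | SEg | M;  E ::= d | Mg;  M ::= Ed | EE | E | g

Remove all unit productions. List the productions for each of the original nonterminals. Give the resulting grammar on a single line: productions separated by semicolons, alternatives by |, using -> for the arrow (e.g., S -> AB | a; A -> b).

Unit productions: M->E, S->M.
Unit pairs (A ⇒* B via units): (M,E), (S,E), (S,M).
S: inherits non-unit rules of {E, M, S} → EE | Ed | Mg | SEg | d | g.
E: inherits non-unit rules of {E} → Mg | d.
M: inherits non-unit rules of {E, M} → EE | Ed | Mg | d | g.

S -> d | g | EE | Ed | Mg | SEg; E -> d | Mg; M -> d | g | EE | Ed | Mg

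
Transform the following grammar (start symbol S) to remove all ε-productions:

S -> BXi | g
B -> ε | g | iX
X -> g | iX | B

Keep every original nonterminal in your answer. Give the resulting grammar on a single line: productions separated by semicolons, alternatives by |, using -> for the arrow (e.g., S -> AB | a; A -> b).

Nullable set: {B, X}.
S -> BXi: B, X nullable, giving BXi | Bi | Xi | i.
Drop B -> ε.
B -> iX: X nullable, giving i | iX.
X -> B: B nullable, giving B.
X -> iX: X nullable, giving i | iX.
Unchanged (no nullable symbols): S -> g; B -> g; X -> g.

S -> g | i | Bi | Xi | BXi; B -> g | i | iX; X -> B | g | i | iX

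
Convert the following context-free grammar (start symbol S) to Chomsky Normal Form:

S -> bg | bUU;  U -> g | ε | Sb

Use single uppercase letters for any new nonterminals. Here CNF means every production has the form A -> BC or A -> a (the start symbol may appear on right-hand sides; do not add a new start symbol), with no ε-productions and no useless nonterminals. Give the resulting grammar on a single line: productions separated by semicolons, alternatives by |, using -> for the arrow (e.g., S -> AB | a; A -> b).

S -> b | AB | AC | AU; A -> b; B -> g; C -> UU; U -> g | SA

Nullable: {U}; after ε-elimination: S -> b | bU | bg | bUU; U -> g | Sb.
No unit productions to eliminate.
TERM: introduce A -> b, B -> g and substitute in every rule of length ≥2.
BIN: S -> AUU becomes S -> AC, C -> UU.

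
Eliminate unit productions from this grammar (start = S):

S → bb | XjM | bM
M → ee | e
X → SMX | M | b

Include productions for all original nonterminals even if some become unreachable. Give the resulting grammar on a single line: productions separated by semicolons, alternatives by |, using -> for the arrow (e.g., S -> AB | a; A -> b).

Unit productions: X->M.
Unit pairs (A ⇒* B via units): (X,M).
S: inherits non-unit rules of {S} → XjM | bM | bb.
M: inherits non-unit rules of {M} → e | ee.
X: inherits non-unit rules of {M, X} → SMX | b | e | ee.

S -> bM | bb | XjM; M -> e | ee; X -> b | e | ee | SMX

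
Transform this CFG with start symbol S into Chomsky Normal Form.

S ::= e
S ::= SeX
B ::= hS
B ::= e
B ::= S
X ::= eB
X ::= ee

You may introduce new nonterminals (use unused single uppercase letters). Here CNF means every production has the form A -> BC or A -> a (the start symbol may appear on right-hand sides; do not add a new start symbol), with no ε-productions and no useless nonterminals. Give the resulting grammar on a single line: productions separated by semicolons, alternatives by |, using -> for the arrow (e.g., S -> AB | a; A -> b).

No ε-productions.
After unit-elimination: S -> e | SeX; B -> e | hS | SeX; X -> eB | ee.
TERM: introduce A -> e, C -> h and substitute in every rule of length ≥2.
BIN: B -> SAX becomes B -> SD, D -> AX; S -> SAX becomes S -> SE, E -> AX.

S -> e | SE; A -> e; B -> e | CS | SD; C -> h; D -> AX; E -> AX; X -> AA | AB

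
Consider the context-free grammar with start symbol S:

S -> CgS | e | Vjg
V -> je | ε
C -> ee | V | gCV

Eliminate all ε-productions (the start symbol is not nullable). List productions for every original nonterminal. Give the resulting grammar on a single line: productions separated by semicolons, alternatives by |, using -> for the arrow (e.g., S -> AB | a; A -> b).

S -> e | gS | jg | CgS | Vjg; C -> V | g | ee | gC | gV | gCV; V -> je

Nullable set: {C, V}.
S -> CgS: C nullable, giving CgS | gS.
S -> Vjg: V nullable, giving Vjg | jg.
C -> V: V nullable, giving V.
C -> gCV: C, V nullable, giving g | gC | gCV | gV.
Drop V -> ε.
Unchanged (no nullable symbols): S -> e; C -> ee; V -> je.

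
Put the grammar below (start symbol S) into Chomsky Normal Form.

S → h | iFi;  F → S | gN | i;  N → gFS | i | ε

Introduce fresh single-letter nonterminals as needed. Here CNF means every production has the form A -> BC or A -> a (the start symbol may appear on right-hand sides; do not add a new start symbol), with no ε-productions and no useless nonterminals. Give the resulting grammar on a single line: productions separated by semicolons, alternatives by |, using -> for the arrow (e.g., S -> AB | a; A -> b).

Nullable: {N}; after ε-elimination: S -> h | iFi; F -> S | g | i | gN; N -> i | gFS.
After unit-elimination: S -> h | iFi; F -> g | h | i | gN | iFi; N -> i | gFS.
TERM: introduce A -> g, B -> i and substitute in every rule of length ≥2.
BIN: F -> BFB becomes F -> BC, C -> FB; N -> AFS becomes N -> AD, D -> FS; S -> BFB becomes S -> BE, E -> FB.

S -> h | BE; A -> g; B -> i; C -> FB; D -> FS; E -> FB; F -> g | h | i | AN | BC; N -> i | AD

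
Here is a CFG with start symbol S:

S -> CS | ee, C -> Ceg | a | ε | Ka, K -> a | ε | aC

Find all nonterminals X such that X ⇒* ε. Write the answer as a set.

Directly nullable (have an ε-rule): {C, K}.
Not nullable: S — each has a terminal in every rule's right-hand side or depends on a non-nullable symbol.

{C, K}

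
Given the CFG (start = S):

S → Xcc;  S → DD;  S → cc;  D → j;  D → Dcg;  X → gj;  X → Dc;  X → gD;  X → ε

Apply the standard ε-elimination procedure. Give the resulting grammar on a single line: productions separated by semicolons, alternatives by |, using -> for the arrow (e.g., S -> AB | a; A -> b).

Nullable set: {X}.
S -> Xcc: X nullable, giving Xcc | cc.
Drop X -> ε.
Unchanged (no nullable symbols): S -> DD; S -> cc; D -> Dcg; D -> j; X -> Dc; X -> gD; X -> gj.

S -> DD | cc | Xcc; D -> j | Dcg; X -> Dc | gD | gj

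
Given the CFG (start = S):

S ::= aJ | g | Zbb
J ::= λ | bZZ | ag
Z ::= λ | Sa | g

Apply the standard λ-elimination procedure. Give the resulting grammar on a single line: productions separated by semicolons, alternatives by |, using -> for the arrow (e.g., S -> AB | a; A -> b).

Nullable set: {J, Z}.
S -> Zbb: Z nullable, giving Zbb | bb.
S -> aJ: J nullable, giving a | aJ.
Drop J -> λ.
J -> bZZ: Z, Z nullable, giving b | bZ | bZZ.
Drop Z -> λ.
Unchanged (no nullable symbols): S -> g; J -> ag; Z -> Sa; Z -> g.

S -> a | g | aJ | bb | Zbb; J -> b | ag | bZ | bZZ; Z -> g | Sa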